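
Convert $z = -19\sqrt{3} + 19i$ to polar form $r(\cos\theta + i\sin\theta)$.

r = |z| = sqrt(a^2 + b^2) = sqrt((-19*sqrt(3))^2 + (19)^2) = sqrt(1083 + 361) = sqrt(1444) = 38
θ = arctan(b/a) = arctan(19/-32.909) (quadrant-adjusted) = 150°
z = 38(cos 150° + i sin 150°)


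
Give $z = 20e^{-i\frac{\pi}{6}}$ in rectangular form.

a = r cos θ = 20 * sqrt(3)/2 = 10*sqrt(3)
b = r sin θ = 20 * -1/2 = -10
z = 10*sqrt(3) - 10i


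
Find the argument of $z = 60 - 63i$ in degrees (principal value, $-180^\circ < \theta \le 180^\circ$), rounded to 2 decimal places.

θ = arctan(b/a) = arctan(-63/60) (quadrant-adjusted) = -46.40°


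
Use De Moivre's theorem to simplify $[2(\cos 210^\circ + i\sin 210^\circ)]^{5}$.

By De Moivre: z^n = r^n(cos(nθ) + i sin(nθ))
= 2^5(cos(5*210°) + i sin(5*210°))
= 32(cos 330° + i sin 330°)
= 16*sqrt(3) - 16i


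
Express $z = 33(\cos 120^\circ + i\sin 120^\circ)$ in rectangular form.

a = r cos θ = 33 * -1/2 = -33/2
b = r sin θ = 33 * sqrt(3)/2 = 33*sqrt(3)/2
z = -33/2 + (33*sqrt(3)/2)i


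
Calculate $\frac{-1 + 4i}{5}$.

Divisor is real, so divide each part by 5:
= -1/5 + (4/5)i


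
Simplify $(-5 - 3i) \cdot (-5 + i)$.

(a1*a2 - b1*b2) + (a1*b2 + b1*a2)i
= (25 - (-3)) + (-5 + 15)i
= 28 + 10i


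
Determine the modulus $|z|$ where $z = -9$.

|z| = sqrt(a^2 + b^2) = sqrt((-9)^2 + 0^2) = sqrt(81) = 9


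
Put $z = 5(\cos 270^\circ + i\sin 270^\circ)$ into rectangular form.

a = r cos θ = 5 * 0 = 0
b = r sin θ = 5 * -1 = -5
z = -5i


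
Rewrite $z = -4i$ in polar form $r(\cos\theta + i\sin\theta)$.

r = |z| = sqrt(a^2 + b^2) = sqrt((0)^2 + (-4)^2) = sqrt(0 + 16) = sqrt(16) = 4
a = 0 and b < 0, so z lies on the negative imaginary axis: θ = 270°
z = 4(cos 270° + i sin 270°)


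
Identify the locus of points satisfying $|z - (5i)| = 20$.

|z - z0| = r describes a circle centered at z0 with radius r
Here z0 = 5i and r = 20
Locus: Circle centered at (0, 5) with radius 20


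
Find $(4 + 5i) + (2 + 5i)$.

(4 + 2) + (5 + 5)i = 6 + 10i


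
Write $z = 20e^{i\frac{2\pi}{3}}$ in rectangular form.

a = r cos θ = 20 * -1/2 = -10
b = r sin θ = 20 * sqrt(3)/2 = 10*sqrt(3)
z = -10 + 10*sqrt(3)i


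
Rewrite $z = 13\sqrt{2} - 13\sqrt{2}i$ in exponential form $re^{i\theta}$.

r = |z| = sqrt((13*sqrt(2))^2 + (-13*sqrt(2))^2) = sqrt(338 + 338) = sqrt(676) = 26
θ = arctan(b/a) = arctan(-18.3848/18.3848) (quadrant-adjusted) = -45° = -π/4
z = 26e^(-i*π/4)


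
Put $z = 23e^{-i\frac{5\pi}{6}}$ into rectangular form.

a = r cos θ = 23 * -sqrt(3)/2 = -23*sqrt(3)/2
b = r sin θ = 23 * -1/2 = -23/2
z = -23*sqrt(3)/2 - (23/2)i


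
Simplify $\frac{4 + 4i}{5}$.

Divisor is real, so divide each part by 5:
= 4/5 + (4/5)i


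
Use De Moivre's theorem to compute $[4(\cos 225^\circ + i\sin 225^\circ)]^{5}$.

By De Moivre: z^n = r^n(cos(nθ) + i sin(nθ))
= 4^5(cos(5*225°) + i sin(5*225°))
= 1024(cos 45° + i sin 45°)
= 512*sqrt(2) + 512*sqrt(2)i


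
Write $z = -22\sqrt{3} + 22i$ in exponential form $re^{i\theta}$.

r = |z| = sqrt((-22*sqrt(3))^2 + (22)^2) = sqrt(1452 + 484) = sqrt(1936) = 44
θ = arctan(b/a) = arctan(22/-38.1051) (quadrant-adjusted) = 150° = 5π/6
z = 44e^(i*5π/6)


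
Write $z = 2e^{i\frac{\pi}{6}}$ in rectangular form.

a = r cos θ = 2 * sqrt(3)/2 = sqrt(3)
b = r sin θ = 2 * 1/2 = 1
z = sqrt(3) + i


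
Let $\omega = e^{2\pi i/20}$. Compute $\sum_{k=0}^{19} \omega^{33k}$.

Let ζ = ω^33 = e^(2πi·33/20). Since 20 ∤ 33, ζ ≠ 1.
Sum = Σ_{k=0}^{19} ζ^k = (ζ^20 - 1)/(ζ - 1) = (ω^{33·20} - 1)/(ζ - 1) = (1 - 1)/(ζ - 1) = 0


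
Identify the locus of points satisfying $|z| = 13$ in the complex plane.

|z| = 13 means sqrt(x^2 + y^2) = 13
This is a circle of radius 13 centered at the origin


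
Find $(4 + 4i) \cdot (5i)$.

(a1*a2 - b1*b2) + (a1*b2 + b1*a2)i
= (0 - 20) + (20 + 0)i
= -20 + 20i


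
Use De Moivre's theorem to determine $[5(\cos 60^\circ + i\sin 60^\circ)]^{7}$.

By De Moivre: z^n = r^n(cos(nθ) + i sin(nθ))
= 5^7(cos(7*60°) + i sin(7*60°))
= 78125(cos 60° + i sin 60°)
= 78125/2 + (78125*sqrt(3)/2)i


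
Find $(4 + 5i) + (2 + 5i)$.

(4 + 2) + (5 + 5)i = 6 + 10i


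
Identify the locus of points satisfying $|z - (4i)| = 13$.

|z - z0| = r describes a circle centered at z0 with radius r
Here z0 = 4i and r = 13
Locus: Circle centered at (0, 4) with radius 13


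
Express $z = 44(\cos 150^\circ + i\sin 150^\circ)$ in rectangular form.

a = r cos θ = 44 * -sqrt(3)/2 = -22*sqrt(3)
b = r sin θ = 44 * 1/2 = 22
z = -22*sqrt(3) + 22i


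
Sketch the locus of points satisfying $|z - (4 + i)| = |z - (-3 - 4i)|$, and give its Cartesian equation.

|z - z1| = |z - z2| means z is equidistant from z1 and z2,
i.e. the perpendicular bisector of the segment from (4, 1) to (-3, -4) (midpoint (1/2, -3/2)).
With z = x + yi, square both sides:
(x - 4)^2 + (y - 1)^2 = (x - (-3))^2 + (y - (-4))^2
The x^2 and y^2 terms cancel: -14x + (-10)y = 25 - 17 = 8
Simplify: 7x + 5y = -4
Locus: Perpendicular bisector of the segment from (4, 1) to (-3, -4): the line 7x + 5y = -4


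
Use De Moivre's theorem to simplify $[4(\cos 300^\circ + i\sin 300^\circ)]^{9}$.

By De Moivre: z^n = r^n(cos(nθ) + i sin(nθ))
= 4^9(cos(9*300°) + i sin(9*300°))
= 262144(cos 180° + i sin 180°)
= -262144


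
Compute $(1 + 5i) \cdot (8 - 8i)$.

(a1*a2 - b1*b2) + (a1*b2 + b1*a2)i
= (8 - (-40)) + (-8 + 40)i
= 48 + 32i


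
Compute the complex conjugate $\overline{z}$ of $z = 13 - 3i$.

If z = a + bi, then conjugate(z) = a - bi
conjugate(13 - 3i) = 13 + 3i


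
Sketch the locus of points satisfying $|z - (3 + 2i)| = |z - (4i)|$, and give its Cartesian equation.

|z - z1| = |z - z2| means z is equidistant from z1 and z2,
i.e. the perpendicular bisector of the segment from (3, 2) to (0, 4) (midpoint (3/2, 3)).
With z = x + yi, square both sides:
(x - 3)^2 + (y - 2)^2 = (x - 0)^2 + (y - 4)^2
The x^2 and y^2 terms cancel: -6x + 4y = 16 - 13 = 3
Simplify: 6x - 4y = -3
Locus: Perpendicular bisector of the segment from (3, 2) to (0, 4): the line 6x - 4y = -3


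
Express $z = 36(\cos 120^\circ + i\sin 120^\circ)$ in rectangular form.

a = r cos θ = 36 * -1/2 = -18
b = r sin θ = 36 * sqrt(3)/2 = 18*sqrt(3)
z = -18 + 18*sqrt(3)i


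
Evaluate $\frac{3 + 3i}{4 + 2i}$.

Multiply numerator and denominator by conjugate (4 - 2i):
= (3 + 3i)(4 - 2i) / (4^2 + 2^2)
= (18 + 6i) / 20
Divide through by 2: (9 + 3i) / 10
= 9/10 + (3/10)i


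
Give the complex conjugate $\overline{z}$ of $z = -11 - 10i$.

If z = a + bi, then conjugate(z) = a - bi
conjugate(-11 - 10i) = -11 + 10i


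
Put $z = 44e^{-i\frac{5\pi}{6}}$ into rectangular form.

a = r cos θ = 44 * -sqrt(3)/2 = -22*sqrt(3)
b = r sin θ = 44 * -1/2 = -22
z = -22*sqrt(3) - 22i


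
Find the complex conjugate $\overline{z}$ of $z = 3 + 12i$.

If z = a + bi, then conjugate(z) = a - bi
conjugate(3 + 12i) = 3 - 12i


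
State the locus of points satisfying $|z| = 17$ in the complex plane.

|z| = 17 means sqrt(x^2 + y^2) = 17
This is a circle of radius 17 centered at the origin


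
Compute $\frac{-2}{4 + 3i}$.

Multiply numerator and denominator by conjugate (4 - 3i):
= (-2)(4 - 3i) / (4^2 + 3^2)
= (-8 + 6i) / 25
= -8/25 + (6/25)i


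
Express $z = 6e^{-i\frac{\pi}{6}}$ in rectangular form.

a = r cos θ = 6 * sqrt(3)/2 = 3*sqrt(3)
b = r sin θ = 6 * -1/2 = -3
z = 3*sqrt(3) - 3i


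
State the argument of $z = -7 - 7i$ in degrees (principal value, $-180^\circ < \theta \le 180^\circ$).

θ = arctan(b/a) = arctan(-7/-7) (quadrant-adjusted) = -135°


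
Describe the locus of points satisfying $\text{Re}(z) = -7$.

Re(z) = x where z = x + yi; the equation x = -7 is satisfied by all points with that x-coordinate
Locus: Vertical line x = -7


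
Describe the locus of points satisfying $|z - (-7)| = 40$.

|z - z0| = r describes a circle centered at z0 with radius r
Here z0 = -7 and r = 40
Locus: Circle centered at (-7, 0) with radius 40


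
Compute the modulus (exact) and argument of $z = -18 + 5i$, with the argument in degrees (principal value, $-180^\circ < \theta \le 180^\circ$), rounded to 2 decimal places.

|z| = sqrt((-18)^2 + 5^2) = sqrt(349)
arg(z) = arctan(b/a) = arctan(5/-18) (quadrant-adjusted) = 164.48°


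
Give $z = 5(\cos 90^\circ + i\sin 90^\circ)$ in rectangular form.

a = r cos θ = 5 * 0 = 0
b = r sin θ = 5 * 1 = 5
z = 5i


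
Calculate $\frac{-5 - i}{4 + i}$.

Multiply numerator and denominator by conjugate (4 - i):
= (-5 - i)(4 - i) / (4^2 + 1^2)
= (-21 + i) / 17
= -21/17 + (1/17)i


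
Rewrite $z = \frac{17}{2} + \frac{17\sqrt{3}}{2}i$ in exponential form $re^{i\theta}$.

r = |z| = sqrt((17/2)^2 + (17*sqrt(3)/2)^2) = sqrt(289/4 + 867/4) = sqrt(289) = 17
θ = arctan(b/a) = arctan(14.7224/8.5) (quadrant-adjusted) = 60° = π/3
z = 17e^(i*π/3)


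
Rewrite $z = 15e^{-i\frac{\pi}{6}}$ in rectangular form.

a = r cos θ = 15 * sqrt(3)/2 = 15*sqrt(3)/2
b = r sin θ = 15 * -1/2 = -15/2
z = 15*sqrt(3)/2 - (15/2)i


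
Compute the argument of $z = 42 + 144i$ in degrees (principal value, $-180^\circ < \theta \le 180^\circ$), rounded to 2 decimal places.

θ = arctan(b/a) = arctan(144/42) (quadrant-adjusted) = 73.74°


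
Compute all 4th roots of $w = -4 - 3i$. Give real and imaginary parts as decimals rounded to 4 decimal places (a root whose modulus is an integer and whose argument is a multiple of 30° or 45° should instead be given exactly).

|w| = 5, arg(w) ≈ 216.869898°
Root modulus = 5^(1/4) ≈ 1.495349
Root arguments: θ_k = (arg(w) + 360°k)/4 for k = 0, 1, ..., 3
Compute each root as (root modulus)(cos θ_k + i sin θ_k) using full-precision intermediates, then round to 4 decimal places.
Roots: 0.8743 + 1.2131i, -1.2131 + 0.8743i, -0.8743 - 1.2131i, 1.2131 - 0.8743i


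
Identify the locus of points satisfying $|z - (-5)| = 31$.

|z - z0| = r describes a circle centered at z0 with radius r
Here z0 = -5 and r = 31
Locus: Circle centered at (-5, 0) with radius 31


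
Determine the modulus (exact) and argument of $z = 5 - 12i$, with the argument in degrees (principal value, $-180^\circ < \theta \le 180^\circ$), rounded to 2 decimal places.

|z| = sqrt(5^2 + (-12)^2) = 13
arg(z) = arctan(b/a) = arctan(-12/5) (quadrant-adjusted) = -67.38°


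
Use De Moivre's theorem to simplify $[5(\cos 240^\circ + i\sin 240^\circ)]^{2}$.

By De Moivre: z^n = r^n(cos(nθ) + i sin(nθ))
= 5^2(cos(2*240°) + i sin(2*240°))
= 25(cos 120° + i sin 120°)
= -25/2 + (25*sqrt(3)/2)i


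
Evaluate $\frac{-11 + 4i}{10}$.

Divisor is real, so divide each part by 10:
= -11/10 + (2/5)i


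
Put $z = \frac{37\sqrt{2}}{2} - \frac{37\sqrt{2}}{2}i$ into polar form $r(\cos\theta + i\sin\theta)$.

r = |z| = sqrt(a^2 + b^2) = sqrt((37*sqrt(2)/2)^2 + (-37*sqrt(2)/2)^2) = sqrt(1369/2 + 1369/2) = sqrt(1369) = 37
θ = arctan(b/a) = arctan(-26.163/26.163) (quadrant-adjusted) = 315°
z = 37(cos 315° + i sin 315°)


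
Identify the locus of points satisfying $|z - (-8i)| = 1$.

|z - z0| = r describes a circle centered at z0 with radius r
Here z0 = -8i and r = 1
Locus: Circle centered at (0, -8) with radius 1


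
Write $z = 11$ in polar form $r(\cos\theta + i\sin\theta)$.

r = |z| = sqrt(a^2 + b^2) = sqrt((11)^2 + (0)^2) = sqrt(121 + 0) = sqrt(121) = 11
b = 0 and a > 0, so z lies on the positive real axis: θ = 0°
z = 11(cos 0° + i sin 0°)


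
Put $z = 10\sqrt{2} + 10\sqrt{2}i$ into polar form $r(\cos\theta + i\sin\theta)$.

r = |z| = sqrt(a^2 + b^2) = sqrt((10*sqrt(2))^2 + (10*sqrt(2))^2) = sqrt(200 + 200) = sqrt(400) = 20
θ = arctan(b/a) = arctan(14.1421/14.1421) (quadrant-adjusted) = 45°
z = 20(cos 45° + i sin 45°)


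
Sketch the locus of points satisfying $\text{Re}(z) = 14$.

Re(z) = x where z = x + yi; the equation x = 14 is satisfied by all points with that x-coordinate
Locus: Vertical line x = 14


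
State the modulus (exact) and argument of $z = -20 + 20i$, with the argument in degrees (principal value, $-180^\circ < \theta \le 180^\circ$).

|z| = sqrt((-20)^2 + 20^2) = sqrt(800)
arg(z) = arctan(b/a) = arctan(20/-20) (quadrant-adjusted) = 135°


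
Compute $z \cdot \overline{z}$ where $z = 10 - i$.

z * conjugate(z) = |z|^2 = a^2 + b^2
= 10^2 + (-1)^2 = 101


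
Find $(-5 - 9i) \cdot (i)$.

(a1*a2 - b1*b2) + (a1*b2 + b1*a2)i
= (0 - (-9)) + (-5 + 0)i
= 9 - 5i


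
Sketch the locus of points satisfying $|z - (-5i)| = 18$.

|z - z0| = r describes a circle centered at z0 with radius r
Here z0 = -5i and r = 18
Locus: Circle centered at (0, -5) with radius 18


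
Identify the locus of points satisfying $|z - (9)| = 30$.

|z - z0| = r describes a circle centered at z0 with radius r
Here z0 = 9 and r = 30
Locus: Circle centered at (9, 0) with radius 30


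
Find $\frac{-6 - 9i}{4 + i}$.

Multiply numerator and denominator by conjugate (4 - i):
= (-6 - 9i)(4 - i) / (4^2 + 1^2)
= (-33 - 30i) / 17
= -33/17 - (30/17)i


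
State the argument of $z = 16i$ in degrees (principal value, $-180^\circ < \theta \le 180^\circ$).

a = 0 and b > 0, so z lies on the positive imaginary axis: θ = 90°


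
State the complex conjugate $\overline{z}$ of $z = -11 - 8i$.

If z = a + bi, then conjugate(z) = a - bi
conjugate(-11 - 8i) = -11 + 8i


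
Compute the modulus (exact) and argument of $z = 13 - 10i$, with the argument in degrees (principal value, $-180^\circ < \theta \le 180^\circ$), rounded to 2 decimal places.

|z| = sqrt(13^2 + (-10)^2) = sqrt(269)
arg(z) = arctan(b/a) = arctan(-10/13) (quadrant-adjusted) = -37.57°


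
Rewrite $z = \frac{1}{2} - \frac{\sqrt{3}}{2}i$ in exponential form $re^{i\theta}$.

r = |z| = sqrt((1/2)^2 + (-sqrt(3)/2)^2) = sqrt(1/4 + 3/4) = sqrt(1) = 1
θ = arctan(b/a) = arctan(-0.866/0.5) (quadrant-adjusted) = -60° = -π/3
z = 1e^(-i*π/3)


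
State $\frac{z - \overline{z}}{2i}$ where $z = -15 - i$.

z - conjugate(z) = 2bi
(z - conjugate(z))/(2i) = 2bi/(2i) = b = -1


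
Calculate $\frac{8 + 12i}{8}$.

Divisor is real, so divide each part by 8:
= 1 + (3/2)i


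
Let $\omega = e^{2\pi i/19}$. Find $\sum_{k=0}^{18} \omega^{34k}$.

Let ζ = ω^34 = e^(2πi·34/19). Since 19 ∤ 34, ζ ≠ 1.
Sum = Σ_{k=0}^{18} ζ^k = (ζ^19 - 1)/(ζ - 1) = (ω^{34·19} - 1)/(ζ - 1) = (1 - 1)/(ζ - 1) = 0


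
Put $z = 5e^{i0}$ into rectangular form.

a = r cos θ = 5 * 1 = 5
b = r sin θ = 5 * 0 = 0
z = 5


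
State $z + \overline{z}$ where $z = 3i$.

z + conjugate(z) = (a + bi) + (a - bi) = 2a
= 2 * 0 = 0


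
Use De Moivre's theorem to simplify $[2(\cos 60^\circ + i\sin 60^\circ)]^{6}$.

By De Moivre: z^n = r^n(cos(nθ) + i sin(nθ))
= 2^6(cos(6*60°) + i sin(6*60°))
= 64(cos 0° + i sin 0°)
= 64


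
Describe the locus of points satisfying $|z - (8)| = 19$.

|z - z0| = r describes a circle centered at z0 with radius r
Here z0 = 8 and r = 19
Locus: Circle centered at (8, 0) with radius 19


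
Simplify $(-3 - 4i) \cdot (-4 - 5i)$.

(a1*a2 - b1*b2) + (a1*b2 + b1*a2)i
= (12 - 20) + (15 + 16)i
= -8 + 31i


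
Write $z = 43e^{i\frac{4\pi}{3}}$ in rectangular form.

a = r cos θ = 43 * -1/2 = -43/2
b = r sin θ = 43 * -sqrt(3)/2 = -43*sqrt(3)/2
z = -43/2 - (43*sqrt(3)/2)i


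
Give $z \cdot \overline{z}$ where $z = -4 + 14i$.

z * conjugate(z) = |z|^2 = a^2 + b^2
= (-4)^2 + 14^2 = 212


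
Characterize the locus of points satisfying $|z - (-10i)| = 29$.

|z - z0| = r describes a circle centered at z0 with radius r
Here z0 = -10i and r = 29
Locus: Circle centered at (0, -10) with radius 29


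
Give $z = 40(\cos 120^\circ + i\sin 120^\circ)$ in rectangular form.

a = r cos θ = 40 * -1/2 = -20
b = r sin θ = 40 * sqrt(3)/2 = 20*sqrt(3)
z = -20 + 20*sqrt(3)i


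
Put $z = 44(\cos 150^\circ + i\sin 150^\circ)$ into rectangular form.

a = r cos θ = 44 * -sqrt(3)/2 = -22*sqrt(3)
b = r sin θ = 44 * 1/2 = 22
z = -22*sqrt(3) + 22i


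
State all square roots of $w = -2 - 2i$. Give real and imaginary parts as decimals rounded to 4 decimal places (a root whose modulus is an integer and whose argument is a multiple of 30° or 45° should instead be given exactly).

|w| = sqrt(8) ≈ 2.828427, arg(w) = 225°
Root modulus = sqrt(8)^(1/2) ≈ 1.681793
Root arguments: θ_k = (225° + 360°k)/2 for k = 0, 1, ..., 1
Compute each root as (root modulus)(cos θ_k + i sin θ_k) using full-precision intermediates, then round to 4 decimal places.
Roots: -0.6436 + 1.5538i, 0.6436 - 1.5538i


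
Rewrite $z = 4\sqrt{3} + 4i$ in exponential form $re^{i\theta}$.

r = |z| = sqrt((4*sqrt(3))^2 + (4)^2) = sqrt(48 + 16) = sqrt(64) = 8
θ = arctan(b/a) = arctan(4/6.9282) (quadrant-adjusted) = 30° = π/6
z = 8e^(i*π/6)


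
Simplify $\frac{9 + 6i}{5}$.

Divisor is real, so divide each part by 5:
= 9/5 + (6/5)i


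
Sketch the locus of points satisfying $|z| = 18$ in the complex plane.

|z| = 18 means sqrt(x^2 + y^2) = 18
This is a circle of radius 18 centered at the origin


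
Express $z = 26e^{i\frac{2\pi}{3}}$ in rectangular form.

a = r cos θ = 26 * -1/2 = -13
b = r sin θ = 26 * sqrt(3)/2 = 13*sqrt(3)
z = -13 + 13*sqrt(3)i


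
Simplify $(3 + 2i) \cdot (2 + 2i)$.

(a1*a2 - b1*b2) + (a1*b2 + b1*a2)i
= (6 - 4) + (6 + 4)i
= 2 + 10i


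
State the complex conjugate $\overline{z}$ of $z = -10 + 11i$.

If z = a + bi, then conjugate(z) = a - bi
conjugate(-10 + 11i) = -10 - 11i


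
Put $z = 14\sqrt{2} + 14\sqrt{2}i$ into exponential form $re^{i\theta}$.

r = |z| = sqrt((14*sqrt(2))^2 + (14*sqrt(2))^2) = sqrt(392 + 392) = sqrt(784) = 28
θ = arctan(b/a) = arctan(19.799/19.799) (quadrant-adjusted) = 45° = π/4
z = 28e^(i*π/4)


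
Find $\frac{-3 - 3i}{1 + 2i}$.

Multiply numerator and denominator by conjugate (1 - 2i):
= (-3 - 3i)(1 - 2i) / (1^2 + 2^2)
= (-9 + 3i) / 5
= -9/5 + (3/5)i


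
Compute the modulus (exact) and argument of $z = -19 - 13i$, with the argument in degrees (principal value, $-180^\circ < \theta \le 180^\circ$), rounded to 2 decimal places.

|z| = sqrt((-19)^2 + (-13)^2) = sqrt(530)
arg(z) = arctan(b/a) = arctan(-13/-19) (quadrant-adjusted) = -145.62°


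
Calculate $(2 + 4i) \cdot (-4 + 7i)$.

(a1*a2 - b1*b2) + (a1*b2 + b1*a2)i
= (-8 - 28) + (14 + (-16))i
= -36 - 2i


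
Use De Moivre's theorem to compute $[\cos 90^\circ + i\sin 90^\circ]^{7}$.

By De Moivre: z^n = r^n(cos(nθ) + i sin(nθ))
= 1^7(cos(7*90°) + i sin(7*90°))
= 1(cos 270° + i sin 270°)
= -i


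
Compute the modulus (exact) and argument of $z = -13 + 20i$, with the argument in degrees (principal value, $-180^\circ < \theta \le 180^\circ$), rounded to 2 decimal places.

|z| = sqrt((-13)^2 + 20^2) = sqrt(569)
arg(z) = arctan(b/a) = arctan(20/-13) (quadrant-adjusted) = 123.02°


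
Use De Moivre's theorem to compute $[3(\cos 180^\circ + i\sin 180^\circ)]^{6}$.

By De Moivre: z^n = r^n(cos(nθ) + i sin(nθ))
= 3^6(cos(6*180°) + i sin(6*180°))
= 729(cos 0° + i sin 0°)
= 729


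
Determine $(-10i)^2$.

(a + bi)^2 = a^2 - b^2 + 2abi
= 0^2 - (-10)^2 + 2*0*(-10)i
= -100


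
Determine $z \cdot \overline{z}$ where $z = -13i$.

z * conjugate(z) = |z|^2 = a^2 + b^2
= 0^2 + (-13)^2 = 169


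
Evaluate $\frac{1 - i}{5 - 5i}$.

Multiply numerator and denominator by conjugate (5 + 5i):
= (1 - i)(5 + 5i) / (5^2 + (-5)^2)
= (10) / 50
Divide through by 10: (1) / 5
= 1/5


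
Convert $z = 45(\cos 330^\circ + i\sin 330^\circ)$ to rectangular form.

a = r cos θ = 45 * sqrt(3)/2 = 45*sqrt(3)/2
b = r sin θ = 45 * -1/2 = -45/2
z = 45*sqrt(3)/2 - (45/2)i


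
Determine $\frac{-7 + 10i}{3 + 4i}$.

Multiply numerator and denominator by conjugate (3 - 4i):
= (-7 + 10i)(3 - 4i) / (3^2 + 4^2)
= (19 + 58i) / 25
= 19/25 + (58/25)i


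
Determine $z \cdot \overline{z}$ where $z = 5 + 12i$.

z * conjugate(z) = |z|^2 = a^2 + b^2
= 5^2 + 12^2 = 169


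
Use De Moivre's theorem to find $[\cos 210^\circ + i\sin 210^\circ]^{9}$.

By De Moivre: z^n = r^n(cos(nθ) + i sin(nθ))
= 1^9(cos(9*210°) + i sin(9*210°))
= 1(cos 90° + i sin 90°)
= i


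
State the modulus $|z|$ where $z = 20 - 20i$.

|z| = sqrt(a^2 + b^2) = sqrt(20^2 + (-20)^2) = sqrt(800) = sqrt(800)


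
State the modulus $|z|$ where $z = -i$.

|z| = sqrt(a^2 + b^2) = sqrt(0^2 + (-1)^2) = sqrt(1) = 1


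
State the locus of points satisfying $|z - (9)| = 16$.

|z - z0| = r describes a circle centered at z0 with radius r
Here z0 = 9 and r = 16
Locus: Circle centered at (9, 0) with radius 16


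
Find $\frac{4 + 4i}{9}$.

Divisor is real, so divide each part by 9:
= 4/9 + (4/9)i


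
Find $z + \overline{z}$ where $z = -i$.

z + conjugate(z) = (a + bi) + (a - bi) = 2a
= 2 * 0 = 0


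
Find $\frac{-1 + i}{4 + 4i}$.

Multiply numerator and denominator by conjugate (4 - 4i):
= (-1 + i)(4 - 4i) / (4^2 + 4^2)
= (8i) / 32
Divide through by 8: (i) / 4
= 0 + (1/4)i


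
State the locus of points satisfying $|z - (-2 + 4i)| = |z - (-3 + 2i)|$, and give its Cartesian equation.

|z - z1| = |z - z2| means z is equidistant from z1 and z2,
i.e. the perpendicular bisector of the segment from (-2, 4) to (-3, 2) (midpoint (-5/2, 3)).
With z = x + yi, square both sides:
(x - (-2))^2 + (y - 4)^2 = (x - (-3))^2 + (y - 2)^2
The x^2 and y^2 terms cancel: -2x + (-4)y = 13 - 20 = -7
Simplify: 2x + 4y = 7
Locus: Perpendicular bisector of the segment from (-2, 4) to (-3, 2): the line 2x + 4y = 7


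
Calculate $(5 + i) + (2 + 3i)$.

(5 + 2) + (1 + 3)i = 7 + 4i


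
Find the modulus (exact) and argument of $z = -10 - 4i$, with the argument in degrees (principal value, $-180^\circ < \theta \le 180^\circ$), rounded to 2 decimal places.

|z| = sqrt((-10)^2 + (-4)^2) = sqrt(116)
arg(z) = arctan(b/a) = arctan(-4/-10) (quadrant-adjusted) = -158.20°


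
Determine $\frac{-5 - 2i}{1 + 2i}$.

Multiply numerator and denominator by conjugate (1 - 2i):
= (-5 - 2i)(1 - 2i) / (1^2 + 2^2)
= (-9 + 8i) / 5
= -9/5 + (8/5)i


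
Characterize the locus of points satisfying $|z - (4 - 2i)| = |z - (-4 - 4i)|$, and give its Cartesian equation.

|z - z1| = |z - z2| means z is equidistant from z1 and z2,
i.e. the perpendicular bisector of the segment from (4, -2) to (-4, -4) (midpoint (0, -3)).
With z = x + yi, square both sides:
(x - 4)^2 + (y - (-2))^2 = (x - (-4))^2 + (y - (-4))^2
The x^2 and y^2 terms cancel: -16x + (-4)y = 32 - 20 = 12
Simplify: 4x + y = -3
Locus: Perpendicular bisector of the segment from (4, -2) to (-4, -4): the line 4x + y = -3


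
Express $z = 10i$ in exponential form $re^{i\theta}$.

r = |z| = sqrt((0)^2 + (10)^2) = sqrt(0 + 100) = sqrt(100) = 10
a = 0 and b > 0, so z lies on the positive imaginary axis: θ = 90° = π/2
z = 10e^(i*π/2)


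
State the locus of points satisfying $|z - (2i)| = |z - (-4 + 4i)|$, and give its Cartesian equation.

|z - z1| = |z - z2| means z is equidistant from z1 and z2,
i.e. the perpendicular bisector of the segment from (0, 2) to (-4, 4) (midpoint (-2, 3)).
With z = x + yi, square both sides:
(x - 0)^2 + (y - 2)^2 = (x - (-4))^2 + (y - 4)^2
The x^2 and y^2 terms cancel: -8x + 4y = 32 - 4 = 28
Simplify: 2x - y = -7
Locus: Perpendicular bisector of the segment from (0, 2) to (-4, 4): the line 2x - y = -7


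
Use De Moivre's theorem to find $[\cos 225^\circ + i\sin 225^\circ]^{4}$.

By De Moivre: z^n = r^n(cos(nθ) + i sin(nθ))
= 1^4(cos(4*225°) + i sin(4*225°))
= 1(cos 180° + i sin 180°)
= -1


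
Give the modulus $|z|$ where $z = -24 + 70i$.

|z| = sqrt(a^2 + b^2) = sqrt((-24)^2 + 70^2) = sqrt(5476) = 74


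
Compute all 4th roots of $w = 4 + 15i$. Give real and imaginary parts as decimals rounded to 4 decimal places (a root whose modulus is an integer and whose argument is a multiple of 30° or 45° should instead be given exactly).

|w| = sqrt(241) ≈ 15.524175, arg(w) ≈ 75.068583°
Root modulus = sqrt(241)^(1/4) ≈ 1.984962
Root arguments: θ_k = (arg(w) + 360°k)/4 for k = 0, 1, ..., 3
Compute each root as (root modulus)(cos θ_k + i sin θ_k) using full-precision intermediates, then round to 4 decimal places.
Roots: 1.8794 + 0.6386i, -0.6386 + 1.8794i, -1.8794 - 0.6386i, 0.6386 - 1.8794i


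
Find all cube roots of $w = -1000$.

|w| = 1000, arg(w) = 180°
Root modulus = 1000^(1/3) = 10
Root arguments: θ_k = (180° + 360°k)/3 for k = 0, 1, ..., 2
Roots: 5 + 5*sqrt(3)i, -10, 5 - 5*sqrt(3)i


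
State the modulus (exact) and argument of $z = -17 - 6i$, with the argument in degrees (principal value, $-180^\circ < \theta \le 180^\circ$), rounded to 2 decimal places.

|z| = sqrt((-17)^2 + (-6)^2) = sqrt(325)
arg(z) = arctan(b/a) = arctan(-6/-17) (quadrant-adjusted) = -160.56°


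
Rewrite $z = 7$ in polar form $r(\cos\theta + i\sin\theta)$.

r = |z| = sqrt(a^2 + b^2) = sqrt((7)^2 + (0)^2) = sqrt(49 + 0) = sqrt(49) = 7
b = 0 and a > 0, so z lies on the positive real axis: θ = 0°
z = 7(cos 0° + i sin 0°)


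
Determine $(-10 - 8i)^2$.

(a + bi)^2 = a^2 - b^2 + 2abi
= (-10)^2 - (-8)^2 + 2*(-10)*(-8)i
= 36 + 160i


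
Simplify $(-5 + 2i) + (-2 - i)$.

(-5 + (-2)) + (2 + (-1))i = -7 + i


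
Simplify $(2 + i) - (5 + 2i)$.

(2 - 5) + (1 - 2)i = -3 - i


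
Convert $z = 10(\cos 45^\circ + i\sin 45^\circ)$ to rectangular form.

a = r cos θ = 10 * sqrt(2)/2 = 5*sqrt(2)
b = r sin θ = 10 * sqrt(2)/2 = 5*sqrt(2)
z = 5*sqrt(2) + 5*sqrt(2)i


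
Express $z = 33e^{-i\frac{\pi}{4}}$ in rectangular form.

a = r cos θ = 33 * sqrt(2)/2 = 33*sqrt(2)/2
b = r sin θ = 33 * -sqrt(2)/2 = -33*sqrt(2)/2
z = 33*sqrt(2)/2 - (33*sqrt(2)/2)i


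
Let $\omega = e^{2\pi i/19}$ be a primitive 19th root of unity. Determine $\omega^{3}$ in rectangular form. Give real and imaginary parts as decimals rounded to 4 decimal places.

ω^3 = e^(2πi·3/19) = e^(i·6π/19)
= cos(6π/19) + i sin(6π/19)
= 0.5469 + 0.8372i


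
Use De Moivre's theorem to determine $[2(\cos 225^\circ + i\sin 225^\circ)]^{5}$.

By De Moivre: z^n = r^n(cos(nθ) + i sin(nθ))
= 2^5(cos(5*225°) + i sin(5*225°))
= 32(cos 45° + i sin 45°)
= 16*sqrt(2) + 16*sqrt(2)i


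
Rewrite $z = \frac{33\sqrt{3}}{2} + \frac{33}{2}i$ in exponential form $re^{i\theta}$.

r = |z| = sqrt((33*sqrt(3)/2)^2 + (33/2)^2) = sqrt(3267/4 + 1089/4) = sqrt(1089) = 33
θ = arctan(b/a) = arctan(16.5/28.5788) (quadrant-adjusted) = 30° = π/6
z = 33e^(i*π/6)


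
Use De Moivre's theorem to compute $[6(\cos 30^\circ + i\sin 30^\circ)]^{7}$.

By De Moivre: z^n = r^n(cos(nθ) + i sin(nθ))
= 6^7(cos(7*30°) + i sin(7*30°))
= 279936(cos 210° + i sin 210°)
= -139968*sqrt(3) - 139968i


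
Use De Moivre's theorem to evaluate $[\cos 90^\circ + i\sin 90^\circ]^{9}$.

By De Moivre: z^n = r^n(cos(nθ) + i sin(nθ))
= 1^9(cos(9*90°) + i sin(9*90°))
= 1(cos 90° + i sin 90°)
= i


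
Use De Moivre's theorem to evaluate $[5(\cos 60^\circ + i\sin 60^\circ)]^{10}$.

By De Moivre: z^n = r^n(cos(nθ) + i sin(nθ))
= 5^10(cos(10*60°) + i sin(10*60°))
= 9765625(cos 240° + i sin 240°)
= -9765625/2 - (9765625*sqrt(3)/2)i


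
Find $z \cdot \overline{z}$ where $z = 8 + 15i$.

z * conjugate(z) = |z|^2 = a^2 + b^2
= 8^2 + 15^2 = 289


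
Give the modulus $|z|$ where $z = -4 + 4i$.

|z| = sqrt(a^2 + b^2) = sqrt((-4)^2 + 4^2) = sqrt(32) = sqrt(32)


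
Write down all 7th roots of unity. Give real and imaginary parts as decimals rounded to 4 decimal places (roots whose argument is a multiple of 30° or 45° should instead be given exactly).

ω_k = e^(2πik/7) = cos(2πk/7) + i sin(2πk/7) for k = 0, 1, ..., 6
Roots: 1, 0.6235 + 0.7818i, -0.2225 + 0.9749i, -0.9010 + 0.4339i, -0.9010 - 0.4339i, -0.2225 - 0.9749i, 0.6235 - 0.7818i


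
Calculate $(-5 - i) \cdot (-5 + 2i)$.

(a1*a2 - b1*b2) + (a1*b2 + b1*a2)i
= (25 - (-2)) + (-10 + 5)i
= 27 - 5i


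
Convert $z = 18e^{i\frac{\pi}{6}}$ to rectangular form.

a = r cos θ = 18 * sqrt(3)/2 = 9*sqrt(3)
b = r sin θ = 18 * 1/2 = 9
z = 9*sqrt(3) + 9i


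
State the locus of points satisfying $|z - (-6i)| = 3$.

|z - z0| = r describes a circle centered at z0 with radius r
Here z0 = -6i and r = 3
Locus: Circle centered at (0, -6) with radius 3


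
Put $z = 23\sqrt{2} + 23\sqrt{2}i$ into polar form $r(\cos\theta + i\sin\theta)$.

r = |z| = sqrt(a^2 + b^2) = sqrt((23*sqrt(2))^2 + (23*sqrt(2))^2) = sqrt(1058 + 1058) = sqrt(2116) = 46
θ = arctan(b/a) = arctan(32.5269/32.5269) (quadrant-adjusted) = 45°
z = 46(cos 45° + i sin 45°)


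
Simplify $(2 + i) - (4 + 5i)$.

(2 - 4) + (1 - 5)i = -2 - 4i


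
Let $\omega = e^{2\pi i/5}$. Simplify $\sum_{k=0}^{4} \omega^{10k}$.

Since 5 divides 10, ω^10 = (ω^5)^2 = 1^2 = 1, so every term is 1.
Sum = 5 · 1 = 5


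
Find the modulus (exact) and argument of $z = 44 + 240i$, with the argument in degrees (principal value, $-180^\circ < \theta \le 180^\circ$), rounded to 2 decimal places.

|z| = sqrt(44^2 + 240^2) = 244
arg(z) = arctan(b/a) = arctan(240/44) (quadrant-adjusted) = 79.61°


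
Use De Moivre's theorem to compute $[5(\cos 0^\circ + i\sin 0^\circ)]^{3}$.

By De Moivre: z^n = r^n(cos(nθ) + i sin(nθ))
= 5^3(cos(3*0°) + i sin(3*0°))
= 125(cos 0° + i sin 0°)
= 125


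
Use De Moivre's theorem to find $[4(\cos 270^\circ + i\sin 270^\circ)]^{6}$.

By De Moivre: z^n = r^n(cos(nθ) + i sin(nθ))
= 4^6(cos(6*270°) + i sin(6*270°))
= 4096(cos 180° + i sin 180°)
= -4096


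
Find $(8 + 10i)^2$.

(a + bi)^2 = a^2 - b^2 + 2abi
= 8^2 - 10^2 + 2*8*10i
= -36 + 160i


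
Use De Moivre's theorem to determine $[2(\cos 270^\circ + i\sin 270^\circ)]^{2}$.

By De Moivre: z^n = r^n(cos(nθ) + i sin(nθ))
= 2^2(cos(2*270°) + i sin(2*270°))
= 4(cos 180° + i sin 180°)
= -4


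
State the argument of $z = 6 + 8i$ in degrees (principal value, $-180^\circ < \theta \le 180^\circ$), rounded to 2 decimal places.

θ = arctan(b/a) = arctan(8/6) (quadrant-adjusted) = 53.13°


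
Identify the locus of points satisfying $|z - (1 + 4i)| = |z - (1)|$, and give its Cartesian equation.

|z - z1| = |z - z2| means z is equidistant from z1 and z2,
i.e. the perpendicular bisector of the segment from (1, 4) to (1, 0) (midpoint (1, 2)).
With z = x + yi, square both sides:
(x - 1)^2 + (y - 4)^2 = (x - 1)^2 + (y - 0)^2
The x^2 and y^2 terms cancel: 0x + (-8)y = 1 - 17 = -16
Simplify: y = 2
Locus: Perpendicular bisector of the segment from (1, 4) to (1, 0): the line y = 2


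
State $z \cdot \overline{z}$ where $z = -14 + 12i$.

z * conjugate(z) = |z|^2 = a^2 + b^2
= (-14)^2 + 12^2 = 340


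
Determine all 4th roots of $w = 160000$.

|w| = 160000, arg(w) = 0°
Root modulus = 160000^(1/4) = 20
Root arguments: θ_k = (0° + 360°k)/4 for k = 0, 1, ..., 3
Roots: 20, 20i, -20, -20i


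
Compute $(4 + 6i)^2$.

(a + bi)^2 = a^2 - b^2 + 2abi
= 4^2 - 6^2 + 2*4*6i
= -20 + 48i


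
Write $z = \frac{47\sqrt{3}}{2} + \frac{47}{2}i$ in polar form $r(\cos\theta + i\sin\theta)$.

r = |z| = sqrt(a^2 + b^2) = sqrt((47*sqrt(3)/2)^2 + (47/2)^2) = sqrt(6627/4 + 2209/4) = sqrt(2209) = 47
θ = arctan(b/a) = arctan(23.5/40.7032) (quadrant-adjusted) = 30°
z = 47(cos 30° + i sin 30°)


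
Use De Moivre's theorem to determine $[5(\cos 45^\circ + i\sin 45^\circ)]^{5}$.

By De Moivre: z^n = r^n(cos(nθ) + i sin(nθ))
= 5^5(cos(5*45°) + i sin(5*45°))
= 3125(cos 225° + i sin 225°)
= -3125*sqrt(2)/2 - (3125*sqrt(2)/2)i


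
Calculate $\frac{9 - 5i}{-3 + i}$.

Multiply numerator and denominator by conjugate (-3 - i):
= (9 - 5i)(-3 - i) / ((-3)^2 + 1^2)
= (-32 + 6i) / 10
Divide through by 2: (-16 + 3i) / 5
= -16/5 + (3/5)i


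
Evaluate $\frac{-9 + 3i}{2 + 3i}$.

Multiply numerator and denominator by conjugate (2 - 3i):
= (-9 + 3i)(2 - 3i) / (2^2 + 3^2)
= (-9 + 33i) / 13
= -9/13 + (33/13)i


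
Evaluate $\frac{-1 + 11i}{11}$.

Divisor is real, so divide each part by 11:
= -1/11 + i


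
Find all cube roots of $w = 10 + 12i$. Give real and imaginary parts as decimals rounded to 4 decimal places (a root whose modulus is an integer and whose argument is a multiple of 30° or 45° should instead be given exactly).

|w| = sqrt(244) ≈ 15.620499, arg(w) ≈ 50.194429°
Root modulus = sqrt(244)^(1/3) ≈ 2.499760
Root arguments: θ_k = (arg(w) + 360°k)/3 for k = 0, 1, ..., 2
Compute each root as (root modulus)(cos θ_k + i sin θ_k) using full-precision intermediates, then round to 4 decimal places.
Roots: 2.3939 + 0.7196i, -1.8202 + 1.7134i, -0.5737 - 2.4330i


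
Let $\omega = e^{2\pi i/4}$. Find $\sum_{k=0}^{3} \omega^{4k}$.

Since 4 divides 4, ω^4 = (ω^4)^1 = 1^1 = 1, so every term is 1.
Sum = 4 · 1 = 4


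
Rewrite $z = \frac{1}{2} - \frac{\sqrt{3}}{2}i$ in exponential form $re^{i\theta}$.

r = |z| = sqrt((1/2)^2 + (-sqrt(3)/2)^2) = sqrt(1/4 + 3/4) = sqrt(1) = 1
θ = arctan(b/a) = arctan(-0.866/0.5) (quadrant-adjusted) = -60° = -π/3
z = 1e^(-i*π/3)


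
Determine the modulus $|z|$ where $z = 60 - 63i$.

|z| = sqrt(a^2 + b^2) = sqrt(60^2 + (-63)^2) = sqrt(7569) = 87


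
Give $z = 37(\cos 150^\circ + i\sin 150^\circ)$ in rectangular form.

a = r cos θ = 37 * -sqrt(3)/2 = -37*sqrt(3)/2
b = r sin θ = 37 * 1/2 = 37/2
z = -37*sqrt(3)/2 + (37/2)i


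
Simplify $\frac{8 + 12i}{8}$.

Divisor is real, so divide each part by 8:
= 1 + (3/2)i


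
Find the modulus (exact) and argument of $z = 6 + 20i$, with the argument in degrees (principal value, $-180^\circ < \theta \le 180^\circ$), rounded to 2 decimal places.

|z| = sqrt(6^2 + 20^2) = sqrt(436)
arg(z) = arctan(b/a) = arctan(20/6) (quadrant-adjusted) = 73.30°


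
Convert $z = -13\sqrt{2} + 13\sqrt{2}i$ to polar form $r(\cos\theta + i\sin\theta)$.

r = |z| = sqrt(a^2 + b^2) = sqrt((-13*sqrt(2))^2 + (13*sqrt(2))^2) = sqrt(338 + 338) = sqrt(676) = 26
θ = arctan(b/a) = arctan(18.3848/-18.3848) (quadrant-adjusted) = 135°
z = 26(cos 135° + i sin 135°)


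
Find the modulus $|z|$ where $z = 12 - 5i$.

|z| = sqrt(a^2 + b^2) = sqrt(12^2 + (-5)^2) = sqrt(169) = 13


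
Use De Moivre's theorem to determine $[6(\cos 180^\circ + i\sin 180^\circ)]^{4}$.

By De Moivre: z^n = r^n(cos(nθ) + i sin(nθ))
= 6^4(cos(4*180°) + i sin(4*180°))
= 1296(cos 0° + i sin 0°)
= 1296


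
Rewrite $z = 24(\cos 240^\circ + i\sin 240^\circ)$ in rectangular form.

a = r cos θ = 24 * -1/2 = -12
b = r sin θ = 24 * -sqrt(3)/2 = -12*sqrt(3)
z = -12 - 12*sqrt(3)i


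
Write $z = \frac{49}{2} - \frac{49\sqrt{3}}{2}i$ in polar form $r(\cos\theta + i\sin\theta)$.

r = |z| = sqrt(a^2 + b^2) = sqrt((49/2)^2 + (-49*sqrt(3)/2)^2) = sqrt(2401/4 + 7203/4) = sqrt(2401) = 49
θ = arctan(b/a) = arctan(-42.4352/24.5) (quadrant-adjusted) = 300°
z = 49(cos 300° + i sin 300°)


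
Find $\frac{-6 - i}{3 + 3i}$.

Multiply numerator and denominator by conjugate (3 - 3i):
= (-6 - i)(3 - 3i) / (3^2 + 3^2)
= (-21 + 15i) / 18
Divide through by 3: (-7 + 5i) / 6
= -7/6 + (5/6)i


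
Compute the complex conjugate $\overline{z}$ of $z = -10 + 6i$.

If z = a + bi, then conjugate(z) = a - bi
conjugate(-10 + 6i) = -10 - 6i


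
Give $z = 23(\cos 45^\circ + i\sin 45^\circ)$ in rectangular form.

a = r cos θ = 23 * sqrt(2)/2 = 23*sqrt(2)/2
b = r sin θ = 23 * sqrt(2)/2 = 23*sqrt(2)/2
z = 23*sqrt(2)/2 + (23*sqrt(2)/2)i


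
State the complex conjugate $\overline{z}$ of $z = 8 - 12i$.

If z = a + bi, then conjugate(z) = a - bi
conjugate(8 - 12i) = 8 + 12i


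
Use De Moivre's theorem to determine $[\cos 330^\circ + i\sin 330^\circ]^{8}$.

By De Moivre: z^n = r^n(cos(nθ) + i sin(nθ))
= 1^8(cos(8*330°) + i sin(8*330°))
= 1(cos 120° + i sin 120°)
= -1/2 + (sqrt(3)/2)i


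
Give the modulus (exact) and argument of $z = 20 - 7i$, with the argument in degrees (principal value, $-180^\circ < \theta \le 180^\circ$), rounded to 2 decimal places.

|z| = sqrt(20^2 + (-7)^2) = sqrt(449)
arg(z) = arctan(b/a) = arctan(-7/20) (quadrant-adjusted) = -19.29°


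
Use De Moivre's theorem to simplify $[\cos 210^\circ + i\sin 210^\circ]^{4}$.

By De Moivre: z^n = r^n(cos(nθ) + i sin(nθ))
= 1^4(cos(4*210°) + i sin(4*210°))
= 1(cos 120° + i sin 120°)
= -1/2 + (sqrt(3)/2)i


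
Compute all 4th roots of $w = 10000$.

|w| = 10000, arg(w) = 0°
Root modulus = 10000^(1/4) = 10
Root arguments: θ_k = (0° + 360°k)/4 for k = 0, 1, ..., 3
Roots: 10, 10i, -10, -10i


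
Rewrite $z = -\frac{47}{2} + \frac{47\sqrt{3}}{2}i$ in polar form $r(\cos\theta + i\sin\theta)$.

r = |z| = sqrt(a^2 + b^2) = sqrt((-47/2)^2 + (47*sqrt(3)/2)^2) = sqrt(2209/4 + 6627/4) = sqrt(2209) = 47
θ = arctan(b/a) = arctan(40.7032/-23.5) (quadrant-adjusted) = 120°
z = 47(cos 120° + i sin 120°)


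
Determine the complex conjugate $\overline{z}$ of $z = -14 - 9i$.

If z = a + bi, then conjugate(z) = a - bi
conjugate(-14 - 9i) = -14 + 9i


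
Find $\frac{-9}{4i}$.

Multiply numerator and denominator by conjugate (-4i):
= (-9)(-4i) / (0^2 + 4^2)
= (36i) / 16
Divide through by 4: (9i) / 4
= 0 + (9/4)i


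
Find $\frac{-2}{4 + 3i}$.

Multiply numerator and denominator by conjugate (4 - 3i):
= (-2)(4 - 3i) / (4^2 + 3^2)
= (-8 + 6i) / 25
= -8/25 + (6/25)i


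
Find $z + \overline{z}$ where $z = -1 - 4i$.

z + conjugate(z) = (a + bi) + (a - bi) = 2a
= 2 * (-1) = -2


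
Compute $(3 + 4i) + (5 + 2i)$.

(3 + 5) + (4 + 2)i = 8 + 6i


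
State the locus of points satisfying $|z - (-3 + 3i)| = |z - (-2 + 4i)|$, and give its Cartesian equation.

|z - z1| = |z - z2| means z is equidistant from z1 and z2,
i.e. the perpendicular bisector of the segment from (-3, 3) to (-2, 4) (midpoint (-5/2, 7/2)).
With z = x + yi, square both sides:
(x - (-3))^2 + (y - 3)^2 = (x - (-2))^2 + (y - 4)^2
The x^2 and y^2 terms cancel: 2x + 2y = 20 - 18 = 2
Simplify: x + y = 1
Locus: Perpendicular bisector of the segment from (-3, 3) to (-2, 4): the line x + y = 1


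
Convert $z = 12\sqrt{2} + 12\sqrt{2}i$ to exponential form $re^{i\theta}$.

r = |z| = sqrt((12*sqrt(2))^2 + (12*sqrt(2))^2) = sqrt(288 + 288) = sqrt(576) = 24
θ = arctan(b/a) = arctan(16.9706/16.9706) (quadrant-adjusted) = 45° = π/4
z = 24e^(i*π/4)


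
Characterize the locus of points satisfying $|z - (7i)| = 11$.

|z - z0| = r describes a circle centered at z0 with radius r
Here z0 = 7i and r = 11
Locus: Circle centered at (0, 7) with radius 11


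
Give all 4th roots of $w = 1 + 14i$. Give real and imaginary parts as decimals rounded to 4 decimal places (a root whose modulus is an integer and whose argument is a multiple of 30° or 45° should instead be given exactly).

|w| = sqrt(197) ≈ 14.035669, arg(w) ≈ 85.914383°
Root modulus = sqrt(197)^(1/4) ≈ 1.935567
Root arguments: θ_k = (arg(w) + 360°k)/4 for k = 0, 1, ..., 3
Compute each root as (root modulus)(cos θ_k + i sin θ_k) using full-precision intermediates, then round to 4 decimal places.
Roots: 1.8012 + 0.7087i, -0.7087 + 1.8012i, -1.8012 - 0.7087i, 0.7087 - 1.8012i


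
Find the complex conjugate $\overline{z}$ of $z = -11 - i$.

If z = a + bi, then conjugate(z) = a - bi
conjugate(-11 - i) = -11 + i


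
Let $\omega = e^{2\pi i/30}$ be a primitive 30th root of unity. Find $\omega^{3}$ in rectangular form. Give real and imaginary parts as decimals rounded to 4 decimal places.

ω^3 = e^(2πi·3/30) = e^(i·1π/5)
= cos(1π/5) + i sin(1π/5)
= 0.8090 + 0.5878i


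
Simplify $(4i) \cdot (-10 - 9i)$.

(a1*a2 - b1*b2) + (a1*b2 + b1*a2)i
= (0 - (-36)) + (0 + (-40))i
= 36 - 40i


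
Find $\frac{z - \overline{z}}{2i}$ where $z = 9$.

z - conjugate(z) = 2bi
(z - conjugate(z))/(2i) = 2bi/(2i) = b = 0
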